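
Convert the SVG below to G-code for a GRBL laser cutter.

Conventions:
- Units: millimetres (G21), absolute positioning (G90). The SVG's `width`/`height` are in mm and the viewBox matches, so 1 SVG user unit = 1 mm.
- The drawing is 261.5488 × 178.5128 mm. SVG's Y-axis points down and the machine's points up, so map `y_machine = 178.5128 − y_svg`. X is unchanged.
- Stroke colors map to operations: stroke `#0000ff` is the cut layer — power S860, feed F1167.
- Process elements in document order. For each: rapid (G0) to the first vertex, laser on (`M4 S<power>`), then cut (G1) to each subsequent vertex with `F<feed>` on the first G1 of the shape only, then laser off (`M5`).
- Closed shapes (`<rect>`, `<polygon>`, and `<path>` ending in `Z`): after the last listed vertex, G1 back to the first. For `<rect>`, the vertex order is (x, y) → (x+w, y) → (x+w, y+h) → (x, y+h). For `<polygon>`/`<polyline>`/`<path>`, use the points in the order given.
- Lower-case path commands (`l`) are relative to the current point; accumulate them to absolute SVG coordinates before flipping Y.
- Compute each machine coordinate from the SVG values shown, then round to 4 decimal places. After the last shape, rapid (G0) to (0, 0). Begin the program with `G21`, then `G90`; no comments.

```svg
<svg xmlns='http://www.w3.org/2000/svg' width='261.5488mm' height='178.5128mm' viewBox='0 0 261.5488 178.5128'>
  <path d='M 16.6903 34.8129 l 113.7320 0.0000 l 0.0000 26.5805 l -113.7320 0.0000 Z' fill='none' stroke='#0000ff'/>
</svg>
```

G21
G90
G0 X16.6903 Y143.6999
M4 S860
G1 X130.4223 Y143.6999 F1167
G1 X130.4223 Y117.1194
G1 X16.6903 Y117.1194
G1 X16.6903 Y143.6999
M5
G0 X0.0000 Y0.0000

1 u = 1 mm; y_m = 178.5128 − y.

[1] `<path>` rectangle, #0000ff→cut S860 F1167: (16.6903,143.6999) → (130.4223,143.6999) → (130.4223,117.1194) → (16.6903,117.1194) → (16.6903,143.6999) (closed)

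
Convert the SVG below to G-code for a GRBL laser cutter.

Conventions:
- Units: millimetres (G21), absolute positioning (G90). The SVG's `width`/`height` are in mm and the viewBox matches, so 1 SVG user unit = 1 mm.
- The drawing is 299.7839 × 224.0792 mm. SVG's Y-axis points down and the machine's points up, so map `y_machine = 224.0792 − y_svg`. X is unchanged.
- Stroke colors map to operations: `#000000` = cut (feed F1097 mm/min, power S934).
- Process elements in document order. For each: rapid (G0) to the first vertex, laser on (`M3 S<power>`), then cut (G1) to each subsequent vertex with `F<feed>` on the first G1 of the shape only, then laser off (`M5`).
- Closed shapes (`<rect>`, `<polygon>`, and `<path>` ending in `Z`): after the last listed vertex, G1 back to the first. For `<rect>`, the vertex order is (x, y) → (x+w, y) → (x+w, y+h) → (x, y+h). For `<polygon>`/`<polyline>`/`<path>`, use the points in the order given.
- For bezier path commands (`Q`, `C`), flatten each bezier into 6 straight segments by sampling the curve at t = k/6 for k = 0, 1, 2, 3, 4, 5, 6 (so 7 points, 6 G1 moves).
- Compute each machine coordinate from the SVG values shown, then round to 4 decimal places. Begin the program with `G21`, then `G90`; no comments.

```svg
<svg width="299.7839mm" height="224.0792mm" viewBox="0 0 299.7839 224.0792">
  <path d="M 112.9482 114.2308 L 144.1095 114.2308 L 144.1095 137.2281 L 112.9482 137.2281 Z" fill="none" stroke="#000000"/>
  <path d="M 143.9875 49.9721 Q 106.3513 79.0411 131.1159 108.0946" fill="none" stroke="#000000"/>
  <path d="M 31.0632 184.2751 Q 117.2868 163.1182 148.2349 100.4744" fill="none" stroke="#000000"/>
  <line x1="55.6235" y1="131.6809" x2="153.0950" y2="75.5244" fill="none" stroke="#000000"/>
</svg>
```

G21
G90
G0 X112.9482 Y109.8484
M3 S934
G1 X144.1095 Y109.8484 F1097
G1 X144.1095 Y86.8511
G1 X112.9482 Y86.8511
G1 X112.9482 Y109.8484
M5
G0 X143.9875 Y174.1071
M3 S934
G1 X133.1755 Y164.4179 F1097
G1 X125.8301 Y154.7295
G1 X121.9515 Y145.0420
G1 X121.5396 Y135.3553
G1 X124.5944 Y125.6695
G1 X131.1159 Y115.9846
M5
G0 X31.0632 Y39.8041
M3 S934
G1 X58.2690 Y48.0088 F1097
G1 X82.4039 Y58.5184
G1 X103.4679 Y71.3327
G1 X121.4611 Y86.4519
G1 X136.3834 Y103.8759
G1 X148.2349 Y123.6048
M5
G0 X55.6235 Y92.3983
M3 S934
G1 X153.0950 Y148.5548 F1097
M5

1 u = 1 mm; y_m = 224.0792 − y.

[1] `<path>` rectangle, #000000→cut S934 F1097: (112.9482,109.8484) → (144.1095,109.8484) → (144.1095,86.8511) → (112.9482,86.8511) → (112.9482,109.8484) (closed)

[2] `<path>` quadratic bezier, #000000→cut S934 F1097: (143.9875,174.1071) → (133.1755,164.4179) → (125.8301,154.7295) → (121.9515,145.0420) → (121.5396,135.3553) → (124.5944,125.6695) → (131.1159,115.9846)

[3] `<path>` quadratic bezier, #000000→cut S934 F1097: (31.0632,39.8041) → (58.2690,48.0088) → (82.4039,58.5184) → (103.4679,71.3327) → (121.4611,86.4519) → (136.3834,103.8759) → (148.2349,123.6048)

[4] `<line>` line segment, #000000→cut S934 F1097: (55.6235,92.3983) → (153.0950,148.5548)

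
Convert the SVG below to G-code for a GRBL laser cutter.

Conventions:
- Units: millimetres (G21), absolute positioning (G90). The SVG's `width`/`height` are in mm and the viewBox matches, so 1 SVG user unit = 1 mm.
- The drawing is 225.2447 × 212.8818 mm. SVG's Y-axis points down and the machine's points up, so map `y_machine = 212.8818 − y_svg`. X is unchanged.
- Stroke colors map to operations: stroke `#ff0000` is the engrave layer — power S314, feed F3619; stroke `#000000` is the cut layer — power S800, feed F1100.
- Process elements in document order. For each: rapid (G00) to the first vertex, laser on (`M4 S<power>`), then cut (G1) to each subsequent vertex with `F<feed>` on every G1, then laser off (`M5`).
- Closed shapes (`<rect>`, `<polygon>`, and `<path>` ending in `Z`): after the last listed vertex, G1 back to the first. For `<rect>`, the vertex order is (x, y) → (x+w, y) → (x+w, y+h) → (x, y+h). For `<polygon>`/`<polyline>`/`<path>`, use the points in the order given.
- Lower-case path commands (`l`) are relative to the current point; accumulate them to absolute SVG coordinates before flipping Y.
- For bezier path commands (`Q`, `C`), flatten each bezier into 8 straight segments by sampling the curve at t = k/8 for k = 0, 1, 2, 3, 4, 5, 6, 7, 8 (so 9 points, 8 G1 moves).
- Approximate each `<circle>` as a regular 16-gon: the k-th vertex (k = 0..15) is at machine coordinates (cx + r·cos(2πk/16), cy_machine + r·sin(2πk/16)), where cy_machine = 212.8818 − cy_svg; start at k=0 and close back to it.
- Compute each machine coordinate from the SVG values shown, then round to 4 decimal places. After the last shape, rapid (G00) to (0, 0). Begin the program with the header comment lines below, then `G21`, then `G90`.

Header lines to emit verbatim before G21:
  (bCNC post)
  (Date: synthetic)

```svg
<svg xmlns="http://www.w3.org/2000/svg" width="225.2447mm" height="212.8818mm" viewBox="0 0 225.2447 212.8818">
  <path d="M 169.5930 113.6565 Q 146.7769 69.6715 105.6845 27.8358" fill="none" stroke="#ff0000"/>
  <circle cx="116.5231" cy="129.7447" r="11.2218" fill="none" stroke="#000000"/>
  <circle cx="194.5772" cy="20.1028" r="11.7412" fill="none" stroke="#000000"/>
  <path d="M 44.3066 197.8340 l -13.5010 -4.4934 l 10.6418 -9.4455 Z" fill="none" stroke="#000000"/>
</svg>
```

(bCNC post)
(Date: synthetic)
G21
G90
G00 X169.5930 Y99.2253
M4 S314
G1 X163.6034 Y110.1880 F3619
G1 X157.0427 Y121.0835 F3619
G1 X149.9108 Y131.9118 F3619
G1 X142.2078 Y142.6730 F3619
G1 X133.9337 Y153.3670 F3619
G1 X125.0884 Y163.9938 F3619
G1 X115.6720 Y174.5535 F3619
G1 X105.6845 Y185.0460 F3619
M5
G00 X127.7449 Y83.1371
M4 S800
G1 X126.8907 Y87.4315 F1100
G1 X124.4581 Y91.0721 F1100
G1 X120.8175 Y93.5047 F1100
G1 X116.5231 Y94.3589 F1100
G1 X112.2287 Y93.5047 F1100
G1 X108.5881 Y91.0721 F1100
G1 X106.1555 Y87.4315 F1100
G1 X105.3013 Y83.1371 F1100
G1 X106.1555 Y78.8427 F1100
G1 X108.5881 Y75.2021 F1100
G1 X112.2287 Y72.7695 F1100
G1 X116.5231 Y71.9153 F1100
G1 X120.8175 Y72.7695 F1100
G1 X124.4581 Y75.2021 F1100
G1 X126.8907 Y78.8427 F1100
G1 X127.7449 Y83.1371 F1100
M5
G00 X206.3184 Y192.7790
M4 S800
G1 X205.4247 Y197.2722 F1100
G1 X202.8795 Y201.0813 F1100
G1 X199.0704 Y203.6265 F1100
G1 X194.5772 Y204.5202 F1100
G1 X190.0840 Y203.6265 F1100
G1 X186.2749 Y201.0813 F1100
G1 X183.7297 Y197.2722 F1100
G1 X182.8360 Y192.7790 F1100
G1 X183.7297 Y188.2858 F1100
G1 X186.2749 Y184.4767 F1100
G1 X190.0840 Y181.9315 F1100
G1 X194.5772 Y181.0378 F1100
G1 X199.0704 Y181.9315 F1100
G1 X202.8795 Y184.4767 F1100
G1 X205.4247 Y188.2858 F1100
G1 X206.3184 Y192.7790 F1100
M5
G00 X44.3066 Y15.0478
M4 S800
G1 X30.8056 Y19.5412 F1100
G1 X41.4474 Y28.9867 F1100
G1 X44.3066 Y15.0478 F1100
M5
G00 X0.0000 Y0.0000

1 u = 1 mm; y_m = 212.8818 − y.

[1] `<path>` quadratic bezier, #ff0000→engrave S314 F3619: (169.5930,99.2253) → (163.6034,110.1880) → (157.0427,121.0835) → (149.9108,131.9118) → (142.2078,142.6730) → (133.9337,153.3670) → (125.0884,163.9938) → (115.6720,174.5535) → (105.6845,185.0460)

[2] `<circle>` circle, #000000→cut S800 F1100: (127.7449,83.1371) → (126.8907,87.4315) → (124.4581,91.0721) → (120.8175,93.5047) → (116.5231,94.3589) → (112.2287,93.5047) → (108.5881,91.0721) → (106.1555,87.4315) → (105.3013,83.1371) → (106.1555,78.8427) → (108.5881,75.2021) → (112.2287,72.7695) → (116.5231,71.9153) → (120.8175,72.7695) → (124.4581,75.2021) → (126.8907,78.8427) → (127.7449,83.1371) (closed)

[3] `<circle>` circle, #000000→cut S800 F1100: (206.3184,192.7790) → (205.4247,197.2722) → (202.8795,201.0813) → (199.0704,203.6265) → (194.5772,204.5202) → (190.0840,203.6265) → (186.2749,201.0813) → (183.7297,197.2722) → (182.8360,192.7790) → (183.7297,188.2858) → (186.2749,184.4767) → (190.0840,181.9315) → (194.5772,181.0378) → (199.0704,181.9315) → (202.8795,184.4767) → (205.4247,188.2858) → (206.3184,192.7790) (closed)

[4] `<path>` regular polygon, #000000→cut S800 F1100: (44.3066,15.0478) → (30.8056,19.5412) → (41.4474,28.9867) → (44.3066,15.0478) (closed)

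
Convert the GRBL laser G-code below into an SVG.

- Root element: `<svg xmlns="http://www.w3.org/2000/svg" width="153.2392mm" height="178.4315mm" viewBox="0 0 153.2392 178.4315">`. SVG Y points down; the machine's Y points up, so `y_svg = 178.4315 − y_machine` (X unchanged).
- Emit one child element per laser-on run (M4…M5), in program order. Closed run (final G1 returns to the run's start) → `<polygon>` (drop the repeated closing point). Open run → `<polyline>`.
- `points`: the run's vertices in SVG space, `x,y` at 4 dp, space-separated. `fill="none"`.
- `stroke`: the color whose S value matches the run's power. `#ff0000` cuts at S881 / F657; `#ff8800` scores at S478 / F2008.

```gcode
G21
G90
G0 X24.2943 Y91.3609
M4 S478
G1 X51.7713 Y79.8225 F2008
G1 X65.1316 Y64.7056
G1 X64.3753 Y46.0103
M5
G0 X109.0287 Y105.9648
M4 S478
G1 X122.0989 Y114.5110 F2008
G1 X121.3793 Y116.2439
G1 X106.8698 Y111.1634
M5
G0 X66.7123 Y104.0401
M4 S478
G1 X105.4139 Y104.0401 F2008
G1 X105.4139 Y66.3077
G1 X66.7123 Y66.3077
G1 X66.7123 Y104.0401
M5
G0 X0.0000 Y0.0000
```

<svg xmlns="http://www.w3.org/2000/svg" width="153.2392mm" height="178.4315mm" viewBox="0 0 153.2392 178.4315">
  <polyline points="24.2943,87.0706 51.7713,98.6090 65.1316,113.7259 64.3753,132.4212" fill="none" stroke="#ff8800"/>
  <polyline points="109.0287,72.4667 122.0989,63.9205 121.3793,62.1876 106.8698,67.2681" fill="none" stroke="#ff8800"/>
  <polygon points="66.7123,74.3914 105.4139,74.3914 105.4139,112.1238 66.7123,112.1238" fill="none" stroke="#ff8800"/>
</svg>

y_svg = 178.4315 − y_m. Every run uses S478, so all elements get stroke `#ff8800` (score).

[1] open run; points: 24.2943,87.0706 51.7713,98.6090 65.1316,113.7259 64.3753,132.4212

[2] open run; points: 109.0287,72.4667 122.0989,63.9205 121.3793,62.1876 106.8698,67.2681

[3] closed run; points: 66.7123,74.3914 105.4139,74.3914 105.4139,112.1238 66.7123,112.1238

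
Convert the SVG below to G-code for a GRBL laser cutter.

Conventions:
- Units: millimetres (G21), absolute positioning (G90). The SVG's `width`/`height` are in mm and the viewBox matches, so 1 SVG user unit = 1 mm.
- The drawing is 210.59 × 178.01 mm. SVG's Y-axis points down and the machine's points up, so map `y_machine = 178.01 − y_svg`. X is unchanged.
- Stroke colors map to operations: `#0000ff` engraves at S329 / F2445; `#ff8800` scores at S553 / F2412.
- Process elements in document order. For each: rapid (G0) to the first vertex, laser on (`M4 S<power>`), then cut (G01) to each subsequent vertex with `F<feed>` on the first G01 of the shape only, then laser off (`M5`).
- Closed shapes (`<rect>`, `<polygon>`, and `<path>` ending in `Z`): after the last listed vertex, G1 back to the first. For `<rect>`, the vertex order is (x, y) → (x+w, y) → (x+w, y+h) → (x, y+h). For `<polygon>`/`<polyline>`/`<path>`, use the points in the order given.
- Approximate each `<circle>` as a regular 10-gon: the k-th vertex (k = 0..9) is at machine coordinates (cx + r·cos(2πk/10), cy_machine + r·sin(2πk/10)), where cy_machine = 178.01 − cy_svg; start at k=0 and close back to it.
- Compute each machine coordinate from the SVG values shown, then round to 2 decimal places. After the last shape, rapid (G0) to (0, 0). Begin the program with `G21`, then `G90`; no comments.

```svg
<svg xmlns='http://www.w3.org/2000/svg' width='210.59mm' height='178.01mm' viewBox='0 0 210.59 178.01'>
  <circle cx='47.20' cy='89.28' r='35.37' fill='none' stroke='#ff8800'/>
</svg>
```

1 u = 1 mm; y_m = 178.01 − y.

[1] `<circle>` circle, #ff8800→score S553 F2412: (82.57,88.73) → (75.81,109.52) → (58.13,122.37) → (36.27,122.37) → (18.59,109.52) → (11.83,88.73) → (18.59,67.94) → (36.27,55.09) → (58.13,55.09) → (75.81,67.94) → (82.57,88.73) (closed)

G21
G90
G0 X82.57 Y88.73
M4 S553
G01 X75.81 Y109.52 F2412
G01 X58.13 Y122.37
G01 X36.27 Y122.37
G01 X18.59 Y109.52
G01 X11.83 Y88.73
G01 X18.59 Y67.94
G01 X36.27 Y55.09
G01 X58.13 Y55.09
G01 X75.81 Y67.94
G01 X82.57 Y88.73
M5
G0 X0.00 Y0.00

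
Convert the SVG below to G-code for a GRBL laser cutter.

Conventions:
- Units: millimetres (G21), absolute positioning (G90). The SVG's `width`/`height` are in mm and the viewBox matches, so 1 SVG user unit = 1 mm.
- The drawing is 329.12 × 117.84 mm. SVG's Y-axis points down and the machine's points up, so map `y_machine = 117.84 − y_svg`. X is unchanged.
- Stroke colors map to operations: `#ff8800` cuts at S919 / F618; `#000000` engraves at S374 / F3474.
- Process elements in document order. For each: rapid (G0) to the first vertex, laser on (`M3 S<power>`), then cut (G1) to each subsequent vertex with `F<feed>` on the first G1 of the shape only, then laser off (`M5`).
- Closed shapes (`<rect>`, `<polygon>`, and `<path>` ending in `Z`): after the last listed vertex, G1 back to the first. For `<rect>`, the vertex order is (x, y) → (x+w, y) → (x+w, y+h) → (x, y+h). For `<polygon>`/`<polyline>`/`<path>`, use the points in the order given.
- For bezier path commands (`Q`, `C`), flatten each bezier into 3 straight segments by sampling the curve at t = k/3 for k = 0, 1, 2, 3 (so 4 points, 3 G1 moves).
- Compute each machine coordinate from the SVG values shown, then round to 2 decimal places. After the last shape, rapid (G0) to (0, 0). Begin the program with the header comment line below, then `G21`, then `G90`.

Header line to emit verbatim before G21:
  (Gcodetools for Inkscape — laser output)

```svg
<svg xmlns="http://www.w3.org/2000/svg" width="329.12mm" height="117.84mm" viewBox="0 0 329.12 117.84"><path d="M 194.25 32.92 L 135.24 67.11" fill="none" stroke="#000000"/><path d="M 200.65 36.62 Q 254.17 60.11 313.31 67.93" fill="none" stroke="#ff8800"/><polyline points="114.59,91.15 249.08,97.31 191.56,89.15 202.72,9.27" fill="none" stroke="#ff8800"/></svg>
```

Since the viewBox matches the mm dimensions, user units are millimetres directly. The only transform is the Y-flip y_m = 117.84 − y_svg.

Shape 1 is a line segment drawn with `<path>`. Its stroke #000000 means engrave at S374, F3474. After flipping Y the toolpath is (194.25,84.92) → (135.24,50.73).

Shape 2 is a quadratic bezier drawn with `<path>`. Its stroke #ff8800 means cut at S919, F618. After flipping Y the toolpath is (200.65,81.22) → (236.95,67.30) → (274.51,56.86) → (313.31,49.91).

Shape 3 is a open polyline drawn with `<polyline>`. Its stroke #ff8800 means cut at S919, F618. After flipping Y the toolpath is (114.59,26.69) → (249.08,20.53) → (191.56,28.69) → (202.72,108.57).

(Gcodetools for Inkscape — laser output)
G21
G90
G0 X194.25 Y84.92
M3 S374
G1 X135.24 Y50.73 F3474
M5
G0 X200.65 Y81.22
M3 S919
G1 X236.95 Y67.30 F618
G1 X274.51 Y56.86
G1 X313.31 Y49.91
M5
G0 X114.59 Y26.69
M3 S919
G1 X249.08 Y20.53 F618
G1 X191.56 Y28.69
G1 X202.72 Y108.57
M5
G0 X0.00 Y0.00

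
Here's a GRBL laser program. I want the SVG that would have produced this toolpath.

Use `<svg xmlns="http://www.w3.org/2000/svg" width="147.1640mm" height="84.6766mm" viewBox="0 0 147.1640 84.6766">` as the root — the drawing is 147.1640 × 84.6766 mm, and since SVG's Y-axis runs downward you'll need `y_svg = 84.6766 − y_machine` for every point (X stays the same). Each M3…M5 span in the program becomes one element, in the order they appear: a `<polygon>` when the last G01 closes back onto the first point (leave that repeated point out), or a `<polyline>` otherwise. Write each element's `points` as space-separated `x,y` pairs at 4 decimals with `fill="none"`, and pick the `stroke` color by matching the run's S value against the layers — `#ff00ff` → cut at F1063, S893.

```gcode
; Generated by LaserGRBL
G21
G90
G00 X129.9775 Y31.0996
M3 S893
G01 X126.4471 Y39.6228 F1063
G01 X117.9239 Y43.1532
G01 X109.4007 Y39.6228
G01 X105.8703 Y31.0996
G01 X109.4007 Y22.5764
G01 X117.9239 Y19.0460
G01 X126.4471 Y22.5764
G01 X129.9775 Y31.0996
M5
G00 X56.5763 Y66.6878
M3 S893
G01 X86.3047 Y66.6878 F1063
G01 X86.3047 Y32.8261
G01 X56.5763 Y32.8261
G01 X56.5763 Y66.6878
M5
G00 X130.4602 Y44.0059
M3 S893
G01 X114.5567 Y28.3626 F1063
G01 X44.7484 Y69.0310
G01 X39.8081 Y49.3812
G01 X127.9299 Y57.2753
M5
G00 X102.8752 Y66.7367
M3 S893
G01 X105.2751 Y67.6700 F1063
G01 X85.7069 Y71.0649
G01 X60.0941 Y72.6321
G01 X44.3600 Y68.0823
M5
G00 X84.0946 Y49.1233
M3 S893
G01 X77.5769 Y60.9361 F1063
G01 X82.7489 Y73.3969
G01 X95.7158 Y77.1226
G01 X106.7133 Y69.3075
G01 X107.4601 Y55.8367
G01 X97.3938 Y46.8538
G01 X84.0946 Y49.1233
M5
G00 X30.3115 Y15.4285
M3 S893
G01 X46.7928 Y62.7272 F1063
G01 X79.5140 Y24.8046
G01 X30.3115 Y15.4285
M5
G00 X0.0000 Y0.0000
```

Each laser-on run becomes one SVG element. Flip Y back into SVG space with y_svg = 84.6766 − y_machine. Every run uses S893, so all elements get stroke `#ff00ff` (cut).

Run 1: The run returns to its start, so emit a `<polygon>` with points (Y-flipped): 129.9775,53.5770 126.4471,45.0538 117.9239,41.5234 109.4007,45.0538 105.8703,53.5770 109.4007,62.1002 117.9239,65.6306 126.4471,62.1002.

Run 2: The run returns to its start, so emit a `<polygon>` with points (Y-flipped): 56.5763,17.9888 86.3047,17.9888 86.3047,51.8505 56.5763,51.8505.

Run 3: The run is open, so emit a `<polyline>` with points (Y-flipped): 130.4602,40.6707 114.5567,56.3140 44.7484,15.6456 39.8081,35.2954 127.9299,27.4013.

Run 4: The run is open, so emit a `<polyline>` with points (Y-flipped): 102.8752,17.9399 105.2751,17.0066 85.7069,13.6117 60.0941,12.0445 44.3600,16.5943.

Run 5: The run returns to its start, so emit a `<polygon>` with points (Y-flipped): 84.0946,35.5533 77.5769,23.7405 82.7489,11.2797 95.7158,7.5540 106.7133,15.3691 107.4601,28.8399 97.3938,37.8228.

Run 6: The run returns to its start, so emit a `<polygon>` with points (Y-flipped): 30.3115,69.2481 46.7928,21.9494 79.5140,59.8720.

<svg xmlns="http://www.w3.org/2000/svg" width="147.1640mm" height="84.6766mm" viewBox="0 0 147.1640 84.6766">
  <polygon points="129.9775,53.5770 126.4471,45.0538 117.9239,41.5234 109.4007,45.0538 105.8703,53.5770 109.4007,62.1002 117.9239,65.6306 126.4471,62.1002" fill="none" stroke="#ff00ff"/>
  <polygon points="56.5763,17.9888 86.3047,17.9888 86.3047,51.8505 56.5763,51.8505" fill="none" stroke="#ff00ff"/>
  <polyline points="130.4602,40.6707 114.5567,56.3140 44.7484,15.6456 39.8081,35.2954 127.9299,27.4013" fill="none" stroke="#ff00ff"/>
  <polyline points="102.8752,17.9399 105.2751,17.0066 85.7069,13.6117 60.0941,12.0445 44.3600,16.5943" fill="none" stroke="#ff00ff"/>
  <polygon points="84.0946,35.5533 77.5769,23.7405 82.7489,11.2797 95.7158,7.5540 106.7133,15.3691 107.4601,28.8399 97.3938,37.8228" fill="none" stroke="#ff00ff"/>
  <polygon points="30.3115,69.2481 46.7928,21.9494 79.5140,59.8720" fill="none" stroke="#ff00ff"/>
</svg>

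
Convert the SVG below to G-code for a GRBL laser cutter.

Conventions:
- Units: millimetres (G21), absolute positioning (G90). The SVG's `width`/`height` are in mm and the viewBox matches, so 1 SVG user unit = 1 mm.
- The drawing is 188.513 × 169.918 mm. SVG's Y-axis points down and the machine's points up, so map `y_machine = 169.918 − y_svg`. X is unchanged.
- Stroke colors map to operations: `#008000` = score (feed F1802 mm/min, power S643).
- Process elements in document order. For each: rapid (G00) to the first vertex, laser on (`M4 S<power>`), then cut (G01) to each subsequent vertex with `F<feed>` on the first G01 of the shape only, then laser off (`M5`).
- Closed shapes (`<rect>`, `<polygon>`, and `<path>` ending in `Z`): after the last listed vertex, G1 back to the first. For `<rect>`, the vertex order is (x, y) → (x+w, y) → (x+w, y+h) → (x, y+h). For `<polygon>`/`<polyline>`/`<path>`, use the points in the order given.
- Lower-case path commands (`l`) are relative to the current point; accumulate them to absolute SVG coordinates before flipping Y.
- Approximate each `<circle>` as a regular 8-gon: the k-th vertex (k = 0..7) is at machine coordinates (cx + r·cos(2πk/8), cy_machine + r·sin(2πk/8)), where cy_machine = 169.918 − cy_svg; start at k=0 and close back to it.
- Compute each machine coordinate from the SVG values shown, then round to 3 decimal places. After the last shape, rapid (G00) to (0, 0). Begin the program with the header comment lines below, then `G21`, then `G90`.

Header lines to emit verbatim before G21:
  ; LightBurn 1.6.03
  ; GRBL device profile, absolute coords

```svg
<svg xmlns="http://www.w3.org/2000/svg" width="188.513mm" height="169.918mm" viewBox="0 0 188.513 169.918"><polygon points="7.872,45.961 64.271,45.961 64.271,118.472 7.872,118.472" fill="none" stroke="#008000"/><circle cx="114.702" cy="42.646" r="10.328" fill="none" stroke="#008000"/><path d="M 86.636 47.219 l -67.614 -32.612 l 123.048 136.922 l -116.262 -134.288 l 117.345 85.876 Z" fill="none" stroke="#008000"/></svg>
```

; LightBurn 1.6.03
; GRBL device profile, absolute coords
G21
G90
G00 X7.872 Y123.957
M4 S643
G01 X64.271 Y123.957 F1802
G01 X64.271 Y51.446
G01 X7.872 Y51.446
G01 X7.872 Y123.957
M5
G00 X125.030 Y127.272
M4 S643
G01 X122.005 Y134.575 F1802
G01 X114.702 Y137.600
G01 X107.399 Y134.575
G01 X104.374 Y127.272
G01 X107.399 Y119.969
G01 X114.702 Y116.944
G01 X122.005 Y119.969
G01 X125.030 Y127.272
M5
G00 X86.636 Y122.699
M4 S643
G01 X19.022 Y155.311 F1802
G01 X142.070 Y18.389
G01 X25.808 Y152.677
G01 X143.153 Y66.801
G01 X86.636 Y122.699
M5
G00 X0.000 Y0.000

1 u = 1 mm; y_m = 169.918 − y.

[1] `<polygon>` rectangle, #008000→score S643 F1802: (7.872,123.957) → (64.271,123.957) → (64.271,51.446) → (7.872,51.446) → (7.872,123.957) (closed)

[2] `<circle>` circle, #008000→score S643 F1802: (125.030,127.272) → (122.005,134.575) → (114.702,137.600) → (107.399,134.575) → (104.374,127.272) → (107.399,119.969) → (114.702,116.944) → (122.005,119.969) → (125.030,127.272) (closed)

[3] `<path>` closed polygon, #008000→score S643 F1802: (86.636,122.699) → (19.022,155.311) → (142.070,18.389) → (25.808,152.677) → (143.153,66.801) → (86.636,122.699) (closed)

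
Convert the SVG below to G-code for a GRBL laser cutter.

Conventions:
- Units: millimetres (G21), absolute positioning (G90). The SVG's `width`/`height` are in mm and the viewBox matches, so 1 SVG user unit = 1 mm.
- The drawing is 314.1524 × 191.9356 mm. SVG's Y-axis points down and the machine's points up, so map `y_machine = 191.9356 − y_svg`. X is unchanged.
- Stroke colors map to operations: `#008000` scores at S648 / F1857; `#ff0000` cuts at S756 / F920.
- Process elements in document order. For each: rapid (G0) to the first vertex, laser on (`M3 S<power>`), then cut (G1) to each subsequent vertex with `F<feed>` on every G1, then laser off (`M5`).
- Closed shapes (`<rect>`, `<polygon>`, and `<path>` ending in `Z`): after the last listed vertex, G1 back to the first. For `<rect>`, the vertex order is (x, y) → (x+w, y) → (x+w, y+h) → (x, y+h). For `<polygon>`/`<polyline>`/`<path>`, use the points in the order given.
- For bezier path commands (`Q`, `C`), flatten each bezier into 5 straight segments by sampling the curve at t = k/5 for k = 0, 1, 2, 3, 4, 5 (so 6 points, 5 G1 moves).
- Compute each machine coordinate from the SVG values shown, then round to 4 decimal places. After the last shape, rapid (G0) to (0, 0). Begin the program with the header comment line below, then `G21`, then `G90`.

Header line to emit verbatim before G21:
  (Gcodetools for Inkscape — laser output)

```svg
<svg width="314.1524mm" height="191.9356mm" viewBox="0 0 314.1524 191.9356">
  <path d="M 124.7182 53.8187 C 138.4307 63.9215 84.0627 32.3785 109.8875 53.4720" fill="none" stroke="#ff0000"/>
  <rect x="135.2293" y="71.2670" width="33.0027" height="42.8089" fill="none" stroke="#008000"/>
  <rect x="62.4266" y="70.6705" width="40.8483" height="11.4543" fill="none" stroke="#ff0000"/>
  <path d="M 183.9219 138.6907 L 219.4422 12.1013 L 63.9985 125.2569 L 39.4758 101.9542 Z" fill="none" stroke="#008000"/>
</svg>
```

1 u = 1 mm; y_m = 191.9356 − y.

[1] `<path>` cubic bezier, #ff0000→cut S756 F920: (124.7182,138.1169) → (125.9622,136.2985) → (117.9841,139.9495) → (107.9008,144.5443) → (102.8296,145.5576) → (109.8875,138.4636)

[2] `<rect>` rectangle, #008000→score S648 F1857: (135.2293,120.6686) → (168.2320,120.6686) → (168.2320,77.8597) → (135.2293,77.8597) → (135.2293,120.6686) (closed)

[3] `<rect>` rectangle, #ff0000→cut S756 F920: (62.4266,121.2651) → (103.2749,121.2651) → (103.2749,109.8108) → (62.4266,109.8108) → (62.4266,121.2651) (closed)

[4] `<path>` closed polygon, #008000→score S648 F1857: (183.9219,53.2449) → (219.4422,179.8343) → (63.9985,66.6787) → (39.4758,89.9814) → (183.9219,53.2449) (closed)

(Gcodetools for Inkscape — laser output)
G21
G90
G0 X124.7182 Y138.1169
M3 S756
G1 X125.9622 Y136.2985 F920
G1 X117.9841 Y139.9495 F920
G1 X107.9008 Y144.5443 F920
G1 X102.8296 Y145.5576 F920
G1 X109.8875 Y138.4636 F920
M5
G0 X135.2293 Y120.6686
M3 S648
G1 X168.2320 Y120.6686 F1857
G1 X168.2320 Y77.8597 F1857
G1 X135.2293 Y77.8597 F1857
G1 X135.2293 Y120.6686 F1857
M5
G0 X62.4266 Y121.2651
M3 S756
G1 X103.2749 Y121.2651 F920
G1 X103.2749 Y109.8108 F920
G1 X62.4266 Y109.8108 F920
G1 X62.4266 Y121.2651 F920
M5
G0 X183.9219 Y53.2449
M3 S648
G1 X219.4422 Y179.8343 F1857
G1 X63.9985 Y66.6787 F1857
G1 X39.4758 Y89.9814 F1857
G1 X183.9219 Y53.2449 F1857
M5
G0 X0.0000 Y0.0000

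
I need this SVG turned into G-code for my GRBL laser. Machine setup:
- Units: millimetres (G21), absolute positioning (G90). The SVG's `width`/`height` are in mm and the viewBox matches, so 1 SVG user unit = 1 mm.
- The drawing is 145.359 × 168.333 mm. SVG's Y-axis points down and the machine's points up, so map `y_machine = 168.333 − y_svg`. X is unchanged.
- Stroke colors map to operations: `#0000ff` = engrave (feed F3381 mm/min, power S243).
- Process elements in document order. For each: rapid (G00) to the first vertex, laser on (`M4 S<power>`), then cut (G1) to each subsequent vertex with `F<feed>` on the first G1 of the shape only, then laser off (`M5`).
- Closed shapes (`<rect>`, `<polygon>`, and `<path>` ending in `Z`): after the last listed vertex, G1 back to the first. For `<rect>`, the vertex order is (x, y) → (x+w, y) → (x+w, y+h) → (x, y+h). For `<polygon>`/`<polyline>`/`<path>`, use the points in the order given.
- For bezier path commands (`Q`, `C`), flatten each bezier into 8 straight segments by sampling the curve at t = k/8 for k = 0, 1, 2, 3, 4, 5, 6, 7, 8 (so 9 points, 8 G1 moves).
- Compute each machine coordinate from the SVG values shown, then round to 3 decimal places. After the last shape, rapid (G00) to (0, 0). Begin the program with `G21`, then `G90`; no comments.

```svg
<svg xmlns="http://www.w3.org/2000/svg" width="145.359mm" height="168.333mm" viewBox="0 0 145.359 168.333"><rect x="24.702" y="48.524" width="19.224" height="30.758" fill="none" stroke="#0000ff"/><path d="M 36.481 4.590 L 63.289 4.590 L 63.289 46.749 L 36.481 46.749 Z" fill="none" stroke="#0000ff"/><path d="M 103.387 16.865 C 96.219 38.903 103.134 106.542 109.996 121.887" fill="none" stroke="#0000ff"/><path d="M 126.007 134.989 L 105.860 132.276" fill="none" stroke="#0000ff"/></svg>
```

1 u = 1 mm; y_m = 168.333 − y.

[1] `<rect>` rectangle, #0000ff→engrave S243 F3381: (24.702,119.809) → (43.926,119.809) → (43.926,89.051) → (24.702,89.051) → (24.702,119.809) (closed)

[2] `<path>` rectangle, #0000ff→engrave S243 F3381: (36.481,163.743) → (63.289,163.743) → (63.289,121.584) → (36.481,121.584) → (36.481,163.743) (closed)

[3] `<path>` cubic bezier, #0000ff→engrave S243 F3381: (103.387,151.468) → (101.332,141.257) → (100.431,127.919) → (100.519,112.600) → (101.430,96.447) → (102.999,80.608) → (105.060,66.230) → (107.448,54.460) → (109.996,46.446)

[4] `<path>` line segment, #0000ff→engrave S243 F3381: (126.007,33.344) → (105.860,36.057)

G21
G90
G00 X24.702 Y119.809
M4 S243
G1 X43.926 Y119.809 F3381
G1 X43.926 Y89.051
G1 X24.702 Y89.051
G1 X24.702 Y119.809
M5
G00 X36.481 Y163.743
M4 S243
G1 X63.289 Y163.743 F3381
G1 X63.289 Y121.584
G1 X36.481 Y121.584
G1 X36.481 Y163.743
M5
G00 X103.387 Y151.468
M4 S243
G1 X101.332 Y141.257 F3381
G1 X100.431 Y127.919
G1 X100.519 Y112.600
G1 X101.430 Y96.447
G1 X102.999 Y80.608
G1 X105.060 Y66.230
G1 X107.448 Y54.460
G1 X109.996 Y46.446
M5
G00 X126.007 Y33.344
M4 S243
G1 X105.860 Y36.057 F3381
M5
G00 X0.000 Y0.000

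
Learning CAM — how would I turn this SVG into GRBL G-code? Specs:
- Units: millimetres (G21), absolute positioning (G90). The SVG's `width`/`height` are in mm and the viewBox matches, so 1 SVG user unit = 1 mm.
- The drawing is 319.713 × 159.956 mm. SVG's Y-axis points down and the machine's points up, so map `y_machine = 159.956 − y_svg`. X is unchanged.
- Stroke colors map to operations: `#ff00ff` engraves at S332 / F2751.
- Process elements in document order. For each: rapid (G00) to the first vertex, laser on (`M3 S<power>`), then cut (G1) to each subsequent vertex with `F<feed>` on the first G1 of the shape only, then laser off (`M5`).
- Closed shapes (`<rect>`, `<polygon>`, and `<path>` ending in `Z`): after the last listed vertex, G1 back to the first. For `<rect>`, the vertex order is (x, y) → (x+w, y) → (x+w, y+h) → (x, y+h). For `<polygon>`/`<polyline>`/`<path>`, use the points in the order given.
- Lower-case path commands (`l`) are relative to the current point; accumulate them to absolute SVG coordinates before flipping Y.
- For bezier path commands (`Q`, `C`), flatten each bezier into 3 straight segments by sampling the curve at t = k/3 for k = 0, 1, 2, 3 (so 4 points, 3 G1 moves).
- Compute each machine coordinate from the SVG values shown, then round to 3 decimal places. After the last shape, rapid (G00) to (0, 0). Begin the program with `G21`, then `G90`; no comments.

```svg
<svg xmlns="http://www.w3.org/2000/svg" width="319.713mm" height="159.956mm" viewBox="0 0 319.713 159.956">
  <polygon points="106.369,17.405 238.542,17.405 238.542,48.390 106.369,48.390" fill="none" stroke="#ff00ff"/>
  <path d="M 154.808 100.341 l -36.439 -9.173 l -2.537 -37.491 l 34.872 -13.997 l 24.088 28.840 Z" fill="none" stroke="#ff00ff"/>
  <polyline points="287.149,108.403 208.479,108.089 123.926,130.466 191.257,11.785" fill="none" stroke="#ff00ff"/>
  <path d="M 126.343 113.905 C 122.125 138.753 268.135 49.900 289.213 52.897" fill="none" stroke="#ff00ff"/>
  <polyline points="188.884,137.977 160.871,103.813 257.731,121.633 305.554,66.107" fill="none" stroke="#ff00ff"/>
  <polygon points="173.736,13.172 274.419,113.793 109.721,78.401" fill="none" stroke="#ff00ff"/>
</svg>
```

G21
G90
G00 X106.369 Y142.551
M3 S332
G1 X238.542 Y142.551 F2751
G1 X238.542 Y111.566
G1 X106.369 Y111.566
G1 X106.369 Y142.551
M5
G00 X154.808 Y59.615
M3 S332
G1 X118.369 Y68.788 F2751
G1 X115.832 Y106.279
G1 X150.704 Y120.276
G1 X174.792 Y91.436
G1 X154.808 Y59.615
M5
G00 X287.149 Y51.553
M3 S332
G1 X208.479 Y51.867 F2751
G1 X123.926 Y29.490
G1 X191.257 Y148.171
M5
G00 X126.343 Y46.051
M3 S332
G1 X162.010 Y51.490 F2751
G1 X236.682 Y87.052
G1 X289.213 Y107.059
M5
G00 X188.884 Y21.979
M3 S332
G1 X160.871 Y56.143 F2751
G1 X257.731 Y38.323
G1 X305.554 Y93.849
M5
G00 X173.736 Y146.784
M3 S332
G1 X274.419 Y46.163 F2751
G1 X109.721 Y81.555
G1 X173.736 Y146.784
M5
G00 X0.000 Y0.000

Since the viewBox matches the mm dimensions, user units are millimetres directly. The only transform is the Y-flip y_m = 159.956 − y_svg.

Shape 1 is a rectangle drawn with `<polygon>`. Its stroke #ff00ff means engrave at S332, F2751. After flipping Y the toolpath is (106.369,142.551) → (238.542,142.551) → (238.542,111.566) → (106.369,111.566) → (106.369,142.551), returning to the start.

Shape 2 is a regular polygon drawn with `<path>`. Its stroke #ff00ff means engrave at S332, F2751. After flipping Y the toolpath is (154.808,59.615) → (118.369,68.788) → (115.832,106.279) → (150.704,120.276) → (174.792,91.436) → (154.808,59.615), returning to the start.

Shape 3 is a open polyline drawn with `<polyline>`. Its stroke #ff00ff means engrave at S332, F2751. After flipping Y the toolpath is (287.149,51.553) → (208.479,51.867) → (123.926,29.490) → (191.257,148.171).

Shape 4 is a cubic bezier drawn with `<path>`. Its stroke #ff00ff means engrave at S332, F2751. After flipping Y the toolpath is (126.343,46.051) → (162.010,51.490) → (236.682,87.052) → (289.213,107.059).

Shape 5 is a open polyline drawn with `<polyline>`. Its stroke #ff00ff means engrave at S332, F2751. After flipping Y the toolpath is (188.884,21.979) → (160.871,56.143) → (257.731,38.323) → (305.554,93.849).

Shape 6 is a closed polygon drawn with `<polygon>`. Its stroke #ff00ff means engrave at S332, F2751. After flipping Y the toolpath is (173.736,146.784) → (274.419,46.163) → (109.721,81.555) → (173.736,146.784), returning to the start.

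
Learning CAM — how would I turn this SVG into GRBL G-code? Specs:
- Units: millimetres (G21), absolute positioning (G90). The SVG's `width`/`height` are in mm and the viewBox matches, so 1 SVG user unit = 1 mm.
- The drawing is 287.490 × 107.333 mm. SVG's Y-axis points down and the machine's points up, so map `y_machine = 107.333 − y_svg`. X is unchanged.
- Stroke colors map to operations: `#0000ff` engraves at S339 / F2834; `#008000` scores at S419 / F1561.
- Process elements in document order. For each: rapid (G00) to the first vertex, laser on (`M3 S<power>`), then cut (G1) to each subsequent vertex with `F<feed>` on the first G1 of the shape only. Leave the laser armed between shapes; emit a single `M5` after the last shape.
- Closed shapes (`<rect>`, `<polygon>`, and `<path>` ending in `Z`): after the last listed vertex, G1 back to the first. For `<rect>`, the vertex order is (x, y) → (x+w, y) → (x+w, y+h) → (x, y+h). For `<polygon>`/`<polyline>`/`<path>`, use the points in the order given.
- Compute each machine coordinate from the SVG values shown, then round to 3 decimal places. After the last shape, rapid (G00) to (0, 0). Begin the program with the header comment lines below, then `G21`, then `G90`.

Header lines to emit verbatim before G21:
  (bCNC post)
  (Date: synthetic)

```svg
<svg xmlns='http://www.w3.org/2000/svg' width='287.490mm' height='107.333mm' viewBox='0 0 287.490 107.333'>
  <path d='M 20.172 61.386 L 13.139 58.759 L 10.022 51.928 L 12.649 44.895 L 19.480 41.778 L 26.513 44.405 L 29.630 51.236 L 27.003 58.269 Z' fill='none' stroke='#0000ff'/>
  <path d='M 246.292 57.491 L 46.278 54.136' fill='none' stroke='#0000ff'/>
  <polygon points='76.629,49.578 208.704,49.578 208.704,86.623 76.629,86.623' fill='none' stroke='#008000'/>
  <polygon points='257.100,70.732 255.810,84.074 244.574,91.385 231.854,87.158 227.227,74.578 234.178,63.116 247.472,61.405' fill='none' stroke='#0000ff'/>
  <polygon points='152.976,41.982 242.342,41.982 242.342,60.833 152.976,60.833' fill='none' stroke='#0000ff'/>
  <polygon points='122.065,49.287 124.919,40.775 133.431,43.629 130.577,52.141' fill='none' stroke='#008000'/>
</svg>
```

1 u = 1 mm; y_m = 107.333 − y.

[1] `<path>` regular polygon, #0000ff→engrave S339 F2834: (20.172,45.947) → (13.139,48.574) → (10.022,55.405) → (12.649,62.438) → (19.480,65.555) → (26.513,62.928) → (29.630,56.097) → (27.003,49.064) → (20.172,45.947) (closed)

[2] `<path>` line segment, #0000ff→engrave S339 F2834: (246.292,49.842) → (46.278,53.197)

[3] `<polygon>` rectangle, #008000→score S419 F1561: (76.629,57.755) → (208.704,57.755) → (208.704,20.710) → (76.629,20.710) → (76.629,57.755) (closed)

[4] `<polygon>` regular polygon, #0000ff→engrave S339 F2834: (257.100,36.601) → (255.810,23.259) → (244.574,15.948) → (231.854,20.175) → (227.227,32.755) → (234.178,44.217) → (247.472,45.928) → (257.100,36.601) (closed)

[5] `<polygon>` rectangle, #0000ff→engrave S339 F2834: (152.976,65.351) → (242.342,65.351) → (242.342,46.500) → (152.976,46.500) → (152.976,65.351) (closed)

[6] `<polygon>` regular polygon, #008000→score S419 F1561: (122.065,58.046) → (124.919,66.558) → (133.431,63.704) → (130.577,55.192) → (122.065,58.046) (closed)

(bCNC post)
(Date: synthetic)
G21
G90
G00 X20.172 Y45.947
M3 S339
G1 X13.139 Y48.574 F2834
G1 X10.022 Y55.405
G1 X12.649 Y62.438
G1 X19.480 Y65.555
G1 X26.513 Y62.928
G1 X29.630 Y56.097
G1 X27.003 Y49.064
G1 X20.172 Y45.947
G00 X246.292 Y49.842
M3 S339
G1 X46.278 Y53.197 F2834
G00 X76.629 Y57.755
M3 S419
G1 X208.704 Y57.755 F1561
G1 X208.704 Y20.710
G1 X76.629 Y20.710
G1 X76.629 Y57.755
G00 X257.100 Y36.601
M3 S339
G1 X255.810 Y23.259 F2834
G1 X244.574 Y15.948
G1 X231.854 Y20.175
G1 X227.227 Y32.755
G1 X234.178 Y44.217
G1 X247.472 Y45.928
G1 X257.100 Y36.601
G00 X152.976 Y65.351
M3 S339
G1 X242.342 Y65.351 F2834
G1 X242.342 Y46.500
G1 X152.976 Y46.500
G1 X152.976 Y65.351
G00 X122.065 Y58.046
M3 S419
G1 X124.919 Y66.558 F1561
G1 X133.431 Y63.704
G1 X130.577 Y55.192
G1 X122.065 Y58.046
M5
G00 X0.000 Y0.000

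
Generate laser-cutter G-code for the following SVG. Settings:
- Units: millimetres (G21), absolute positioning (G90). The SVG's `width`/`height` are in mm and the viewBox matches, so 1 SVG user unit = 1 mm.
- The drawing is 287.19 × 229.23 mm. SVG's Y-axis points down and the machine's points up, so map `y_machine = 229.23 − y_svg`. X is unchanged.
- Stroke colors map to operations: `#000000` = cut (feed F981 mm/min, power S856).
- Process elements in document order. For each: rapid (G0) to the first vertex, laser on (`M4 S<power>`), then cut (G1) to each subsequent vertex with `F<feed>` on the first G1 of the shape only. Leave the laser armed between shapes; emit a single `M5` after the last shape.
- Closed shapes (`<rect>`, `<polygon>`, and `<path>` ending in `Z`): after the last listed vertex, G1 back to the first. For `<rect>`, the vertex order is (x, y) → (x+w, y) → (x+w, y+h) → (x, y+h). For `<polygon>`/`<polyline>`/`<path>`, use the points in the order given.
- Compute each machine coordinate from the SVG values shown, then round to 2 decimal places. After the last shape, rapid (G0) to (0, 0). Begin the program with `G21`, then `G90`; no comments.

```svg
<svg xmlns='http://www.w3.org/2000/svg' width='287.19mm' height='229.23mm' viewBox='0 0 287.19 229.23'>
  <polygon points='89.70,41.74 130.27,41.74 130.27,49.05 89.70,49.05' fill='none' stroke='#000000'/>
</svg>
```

1 u = 1 mm; y_m = 229.23 − y.

[1] `<polygon>` rectangle, #000000→cut S856 F981: (89.70,187.49) → (130.27,187.49) → (130.27,180.18) → (89.70,180.18) → (89.70,187.49) (closed)

G21
G90
G0 X89.70 Y187.49
M4 S856
G1 X130.27 Y187.49 F981
G1 X130.27 Y180.18
G1 X89.70 Y180.18
G1 X89.70 Y187.49
M5
G0 X0.00 Y0.00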